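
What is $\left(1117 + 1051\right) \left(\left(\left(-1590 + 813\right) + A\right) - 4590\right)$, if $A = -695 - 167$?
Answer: $-13504472$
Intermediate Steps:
$A = -862$ ($A = -695 - 167 = -862$)
$\left(1117 + 1051\right) \left(\left(\left(-1590 + 813\right) + A\right) - 4590\right) = \left(1117 + 1051\right) \left(\left(\left(-1590 + 813\right) - 862\right) - 4590\right) = 2168 \left(\left(-777 - 862\right) - 4590\right) = 2168 \left(-1639 - 4590\right) = 2168 \left(-6229\right) = -13504472$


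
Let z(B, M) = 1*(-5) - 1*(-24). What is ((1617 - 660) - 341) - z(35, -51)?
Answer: 597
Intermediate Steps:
z(B, M) = 19 (z(B, M) = -5 + 24 = 19)
((1617 - 660) - 341) - z(35, -51) = ((1617 - 660) - 341) - 1*19 = (957 - 341) - 19 = 616 - 19 = 597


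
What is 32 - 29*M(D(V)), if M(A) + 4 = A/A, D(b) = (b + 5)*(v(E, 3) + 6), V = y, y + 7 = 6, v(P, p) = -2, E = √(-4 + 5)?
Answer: 119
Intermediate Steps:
E = 1 (E = √1 = 1)
y = -1 (y = -7 + 6 = -1)
V = -1
D(b) = 20 + 4*b (D(b) = (b + 5)*(-2 + 6) = (5 + b)*4 = 20 + 4*b)
M(A) = -3 (M(A) = -4 + A/A = -4 + 1 = -3)
32 - 29*M(D(V)) = 32 - 29*(-3) = 32 + 87 = 119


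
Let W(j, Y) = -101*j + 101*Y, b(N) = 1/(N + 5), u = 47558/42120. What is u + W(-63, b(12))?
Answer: 2280612563/358020 ≈ 6370.1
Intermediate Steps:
u = 23779/21060 (u = 47558*(1/42120) = 23779/21060 ≈ 1.1291)
b(N) = 1/(5 + N)
u + W(-63, b(12)) = 23779/21060 + (-101*(-63) + 101/(5 + 12)) = 23779/21060 + (6363 + 101/17) = 23779/21060 + 108272/17 = 2280612563/358020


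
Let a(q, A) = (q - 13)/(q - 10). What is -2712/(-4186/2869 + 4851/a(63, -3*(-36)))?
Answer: -389036400/737419207 ≈ -0.52757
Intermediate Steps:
a(q, A) = (-13 + q)/(-10 + q)
-2712/(-4186/2869 + 4851/a(63, -3*(-36))) = -2712/(-4186/2869 + 4851/(((-13 + 63)/(-10 + 63)))) = -2712/(-4186*1/2869 + 4851/((50/53))) = -2712/(-4186/2869 + 4851/(((1/53)*50))) = -2712/(-4186/2869 + 4851/(50/53)) = -2712/(-4186/2869 + 4851*(53/50)) = -2712/(-4186/2869 + 257103/50) = -2712/737419207/143450 = -2712*143450/737419207 = -389036400/737419207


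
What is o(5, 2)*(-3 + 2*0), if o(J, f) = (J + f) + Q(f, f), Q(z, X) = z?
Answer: -27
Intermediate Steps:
o(J, f) = J + 2*f (o(J, f) = (J + f) + f = J + 2*f)
o(5, 2)*(-3 + 2*0) = (5 + 2*2)*(-3 + 2*0) = (5 + 4)*(-3 + 0) = 9*(-3) = -27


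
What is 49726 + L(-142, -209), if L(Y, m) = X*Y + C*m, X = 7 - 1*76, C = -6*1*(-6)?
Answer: 52000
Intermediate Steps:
C = 36 (C = -6*(-6) = 36)
X = -69 (X = 7 - 76 = -69)
L(Y, m) = -69*Y + 36*m
49726 + L(-142, -209) = 49726 + (-69*(-142) + 36*(-209)) = 49726 + (9798 - 7524) = 49726 + 2274 = 52000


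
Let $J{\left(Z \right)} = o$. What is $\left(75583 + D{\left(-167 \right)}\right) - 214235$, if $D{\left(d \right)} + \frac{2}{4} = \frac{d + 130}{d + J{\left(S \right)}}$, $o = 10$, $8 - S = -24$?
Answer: $- \frac{43536811}{314} \approx -1.3865 \cdot 10^{5}$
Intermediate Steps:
$S = 32$ ($S = 8 - -24 = 8 + 24 = 32$)
$J{\left(Z \right)} = 10$
$D{\left(d \right)} = - \frac{1}{2} + \frac{130 + d}{10 + d}$ ($D{\left(d \right)} = - \frac{1}{2} + \frac{d + 130}{d + 10} = - \frac{1}{2} + \frac{130 + d}{10 + d}$)
$\left(75583 + D{\left(-167 \right)}\right) - 214235 = \left(75583 + \frac{250 - 167}{2 \left(10 - 167\right)}\right) - 214235 = \left(75583 + \frac{1}{2} \frac{1}{-157} \cdot 83\right) - 214235 = \left(75583 + \frac{1}{2} \left(- \frac{1}{157}\right) 83\right) - 214235 = \left(75583 - \frac{83}{314}\right) - 214235 = \frac{23732979}{314} - 214235 = - \frac{43536811}{314}$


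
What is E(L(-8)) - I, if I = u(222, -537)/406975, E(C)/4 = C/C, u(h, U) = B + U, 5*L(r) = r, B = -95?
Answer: 1628532/406975 ≈ 4.0016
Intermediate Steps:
L(r) = r/5
u(h, U) = -95 + U
E(C) = 4 (E(C) = 4*(C/C) = 4*1 = 4)
I = -632/406975 (I = (-95 - 537)/406975 = -632*1/406975 = -632/406975 ≈ -0.0015529)
E(L(-8)) - I = 4 - 1*(-632/406975) = 4 + 632/406975 = 1628532/406975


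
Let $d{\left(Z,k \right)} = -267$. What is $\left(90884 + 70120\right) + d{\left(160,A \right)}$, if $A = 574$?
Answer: $160737$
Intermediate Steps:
$\left(90884 + 70120\right) + d{\left(160,A \right)} = \left(90884 + 70120\right) - 267 = 161004 - 267 = 160737$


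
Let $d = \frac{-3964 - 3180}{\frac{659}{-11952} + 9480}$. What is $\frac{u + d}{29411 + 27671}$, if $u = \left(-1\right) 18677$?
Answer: $- \frac{2116269814865}{6467636109682} \approx -0.32721$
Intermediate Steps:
$u = -18677$
$d = - \frac{85385088}{113304301}$ ($d = - \frac{7144}{659 \left(- \frac{1}{11952}\right) + 9480} = - \frac{7144}{- \frac{659}{11952} + 9480} = - \frac{7144}{\frac{113304301}{11952}} = \left(-7144\right) \frac{11952}{113304301} = - \frac{85385088}{113304301} \approx -0.75359$)
$\frac{u + d}{29411 + 27671} = \frac{-18677 - \frac{85385088}{113304301}}{29411 + 27671} = - \frac{2116269814865}{113304301 \cdot 57082} = \left(- \frac{2116269814865}{113304301}\right) \frac{1}{57082} = - \frac{2116269814865}{6467636109682}$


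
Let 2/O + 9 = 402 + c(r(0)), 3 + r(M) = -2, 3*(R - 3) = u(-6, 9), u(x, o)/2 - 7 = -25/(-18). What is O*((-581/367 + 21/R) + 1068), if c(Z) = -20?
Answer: 91007089/15879356 ≈ 5.7312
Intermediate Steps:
u(x, o) = 151/9 (u(x, o) = 14 + 2*(-25/(-18)) = 14 + 2*(-25*(-1/18)) = 14 + 2*(25/18) = 14 + 25/9 = 151/9)
R = 232/27 (R = 3 + (⅓)*(151/9) = 3 + 151/27 = 232/27 ≈ 8.5926)
r(M) = -5 (r(M) = -3 - 2 = -5)
O = 2/373 (O = 2/(-9 + (402 - 20)) = 2/(-9 + 382) = 2/373 ≈ 0.0053619)
O*((-581/367 + 21/R) + 1068) = 2*((-581/367 + 21/(232/27)) + 1068)/373 = 2*((-581*1/367 + 21*(27/232)) + 1068)/373 = 2*((-581/367 + 567/232) + 1068)/373 = 2*(73297/85144 + 1068)/373 = (2/373)*(91007089/85144) = 91007089/15879356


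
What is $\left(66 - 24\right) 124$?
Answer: $5208$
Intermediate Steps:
$\left(66 - 24\right) 124 = 42 \cdot 124 = 5208$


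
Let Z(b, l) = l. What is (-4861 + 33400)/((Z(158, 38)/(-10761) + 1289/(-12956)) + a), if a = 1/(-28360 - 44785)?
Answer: -291036169967284980/1050739852781 ≈ -2.7698e+5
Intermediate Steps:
a = -1/73145 (a = 1/(-73145) = -1/73145 ≈ -1.3671e-5)
(-4861 + 33400)/((Z(158, 38)/(-10761) + 1289/(-12956)) + a) = (-4861 + 33400)/((38/(-10761) + 1289/(-12956)) - 1/73145) = 28539/((38*(-1/10761) + 1289*(-1/12956)) - 1/73145) = 28539/((-38/10761 - 1289/12956) - 1/73145) = 28539/(-14363257/139419516 - 1/73145) = 28539/(-1050739852781/10197840497820) = 28539*(-10197840497820/1050739852781) = -291036169967284980/1050739852781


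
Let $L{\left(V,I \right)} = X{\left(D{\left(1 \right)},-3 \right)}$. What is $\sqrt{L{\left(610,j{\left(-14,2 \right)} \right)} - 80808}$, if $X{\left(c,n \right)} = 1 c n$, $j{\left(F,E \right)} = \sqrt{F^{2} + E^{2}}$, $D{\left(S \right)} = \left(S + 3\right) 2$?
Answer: $8 i \sqrt{1263} \approx 284.31 i$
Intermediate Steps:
$D{\left(S \right)} = 6 + 2 S$ ($D{\left(S \right)} = \left(3 + S\right) 2 = 6 + 2 S$)
$j{\left(F,E \right)} = \sqrt{E^{2} + F^{2}}$
$X{\left(c,n \right)} = c n$
$L{\left(V,I \right)} = -24$ ($L{\left(V,I \right)} = \left(6 + 2 \cdot 1\right) \left(-3\right) = \left(6 + 2\right) \left(-3\right) = 8 \left(-3\right) = -24$)
$\sqrt{L{\left(610,j{\left(-14,2 \right)} \right)} - 80808} = \sqrt{-24 - 80808} = \sqrt{-80832} = 8 i \sqrt{1263}$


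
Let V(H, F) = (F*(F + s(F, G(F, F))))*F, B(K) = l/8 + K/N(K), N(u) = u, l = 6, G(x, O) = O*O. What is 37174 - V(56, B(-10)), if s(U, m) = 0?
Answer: 2378793/64 ≈ 37169.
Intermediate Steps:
G(x, O) = O**2
B(K) = 7/4 (B(K) = 6/8 + K/K = 6*(1/8) + 1 = 3/4 + 1 = 7/4)
V(H, F) = F**3 (V(H, F) = (F*(F + 0))*F = (F*F)*F = F**2*F = F**3)
37174 - V(56, B(-10)) = 37174 - (7/4)**3 = 37174 - 1*343/64 = 37174 - 343/64 = 2378793/64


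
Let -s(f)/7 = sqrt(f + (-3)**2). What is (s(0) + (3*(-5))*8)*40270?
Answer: -5678070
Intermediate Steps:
s(f) = -7*sqrt(9 + f) (s(f) = -7*sqrt(f + (-3)**2) = -7*sqrt(f + 9) = -7*sqrt(9 + f))
(s(0) + (3*(-5))*8)*40270 = (-7*sqrt(9 + 0) + (3*(-5))*8)*40270 = (-7*sqrt(9) - 15*8)*40270 = (-7*3 - 120)*40270 = (-21 - 120)*40270 = -141*40270 = -5678070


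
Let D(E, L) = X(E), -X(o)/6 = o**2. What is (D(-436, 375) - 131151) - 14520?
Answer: -1286247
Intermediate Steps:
X(o) = -6*o**2
D(E, L) = -6*E**2
(D(-436, 375) - 131151) - 14520 = (-6*(-436)**2 - 131151) - 14520 = (-6*190096 - 131151) - 14520 = (-1140576 - 131151) - 14520 = -1271727 - 14520 = -1286247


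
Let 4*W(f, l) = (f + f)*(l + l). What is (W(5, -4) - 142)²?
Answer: 26244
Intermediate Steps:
W(f, l) = f*l (W(f, l) = ((f + f)*(l + l))/4 = ((2*f)*(2*l))/4 = (4*f*l)/4 = f*l)
(W(5, -4) - 142)² = (5*(-4) - 142)² = (-20 - 142)² = (-162)² = 26244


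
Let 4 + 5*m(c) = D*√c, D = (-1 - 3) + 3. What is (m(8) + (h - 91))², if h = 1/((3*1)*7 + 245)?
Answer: 14906289969/1768900 + 244178*√2/3325 ≈ 8530.7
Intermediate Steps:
D = -1 (D = -4 + 3 = -1)
m(c) = -⅘ - √c/5 (m(c) = -⅘ + (-√c)/5 = -⅘ - √c/5)
h = 1/266 (h = 1/(3*7 + 245) = 1/(21 + 245) = 1/266 ≈ 0.0037594)
(m(8) + (h - 91))² = ((-⅘ - 2*√2/5) + (1/266 - 91))² = ((-⅘ - 2*√2/5) - 24205/266)² = (-122089/1330 - 2*√2/5)²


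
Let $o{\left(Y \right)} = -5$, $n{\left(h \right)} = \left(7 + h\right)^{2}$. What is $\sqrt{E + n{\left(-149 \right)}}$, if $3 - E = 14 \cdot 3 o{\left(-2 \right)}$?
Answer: $\sqrt{20377} \approx 142.75$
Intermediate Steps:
$E = 213$ ($E = 3 - 14 \cdot 3 \left(-5\right) = 3 - 42 \left(-5\right) = 3 - -210 = 3 + 210 = 213$)
$\sqrt{E + n{\left(-149 \right)}} = \sqrt{213 + \left(7 - 149\right)^{2}} = \sqrt{213 + \left(-142\right)^{2}} = \sqrt{213 + 20164} = \sqrt{20377}$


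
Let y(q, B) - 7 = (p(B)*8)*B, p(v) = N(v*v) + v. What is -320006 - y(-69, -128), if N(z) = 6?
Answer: -444941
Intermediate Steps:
p(v) = 6 + v
y(q, B) = 7 + B*(48 + 8*B) (y(q, B) = 7 + ((6 + B)*8)*B = 7 + (48 + 8*B)*B = 7 + B*(48 + 8*B))
-320006 - y(-69, -128) = -320006 - (7 + 8*(-128)*(6 - 128)) = -320006 - (7 + 8*(-128)*(-122)) = -320006 - (7 + 124928) = -320006 - 1*124935 = -320006 - 124935 = -444941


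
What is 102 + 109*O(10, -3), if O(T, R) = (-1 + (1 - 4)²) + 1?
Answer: 1083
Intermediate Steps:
O(T, R) = 9 (O(T, R) = (-1 + (-3)²) + 1 = (-1 + 9) + 1 = 8 + 1 = 9)
102 + 109*O(10, -3) = 102 + 109*9 = 102 + 981 = 1083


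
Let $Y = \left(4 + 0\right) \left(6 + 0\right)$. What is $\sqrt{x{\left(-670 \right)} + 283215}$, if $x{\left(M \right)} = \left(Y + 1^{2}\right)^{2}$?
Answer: $8 \sqrt{4435} \approx 532.77$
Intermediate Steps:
$Y = 24$ ($Y = 4 \cdot 6 = 24$)
$x{\left(M \right)} = 625$ ($x{\left(M \right)} = \left(24 + 1^{2}\right)^{2} = \left(24 + 1\right)^{2} = 25^{2} = 625$)
$\sqrt{x{\left(-670 \right)} + 283215} = \sqrt{625 + 283215} = \sqrt{283840} = 8 \sqrt{4435}$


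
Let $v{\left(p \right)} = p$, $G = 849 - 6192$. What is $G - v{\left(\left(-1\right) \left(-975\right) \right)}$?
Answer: $-6318$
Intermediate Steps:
$G = -5343$ ($G = 849 - 6192 = -5343$)
$G - v{\left(\left(-1\right) \left(-975\right) \right)} = -5343 - \left(-1\right) \left(-975\right) = -5343 - 975 = -6318$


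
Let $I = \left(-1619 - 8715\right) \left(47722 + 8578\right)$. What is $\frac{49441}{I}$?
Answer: $- \frac{49441}{581804200} \approx -8.4979 \cdot 10^{-5}$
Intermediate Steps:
$I = -581804200$ ($I = \left(-10334\right) 56300 = -581804200$)
$\frac{49441}{I} = \frac{49441}{-581804200} = 49441 \left(- \frac{1}{581804200}\right) = - \frac{49441}{581804200}$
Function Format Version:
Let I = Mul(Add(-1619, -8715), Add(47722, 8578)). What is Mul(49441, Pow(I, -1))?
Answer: Rational(-49441, 581804200) ≈ -8.4979e-5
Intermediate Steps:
I = -581804200 (I = Mul(-10334, 56300) = -581804200)
Mul(49441, Pow(I, -1)) = Mul(49441, Pow(-581804200, -1)) = Mul(49441, Rational(-1, 581804200)) = Rational(-49441, 581804200)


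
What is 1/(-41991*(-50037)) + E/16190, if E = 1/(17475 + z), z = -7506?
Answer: 754167259/113038053589289790 ≈ 6.6718e-9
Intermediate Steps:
E = 1/9969 (E = 1/(17475 - 7506) = 1/9969 ≈ 0.00010031)
1/(-41991*(-50037)) + E/16190 = 1/(-41991*(-50037)) + (1/9969)/16190 = -1/41991*(-1/50037) + (1/9969)*(1/16190) = 1/2101103667 + 1/161398110 = 754167259/113038053589289790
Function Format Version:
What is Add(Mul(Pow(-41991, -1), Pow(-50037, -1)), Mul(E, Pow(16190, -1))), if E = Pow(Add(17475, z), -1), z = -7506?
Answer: Rational(754167259, 113038053589289790) ≈ 6.6718e-9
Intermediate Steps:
E = Rational(1, 9969) (E = Pow(Add(17475, -7506), -1) = Pow(9969, -1) = Rational(1, 9969) ≈ 0.00010031)
Add(Mul(Pow(-41991, -1), Pow(-50037, -1)), Mul(E, Pow(16190, -1))) = Add(Mul(Pow(-41991, -1), Pow(-50037, -1)), Mul(Rational(1, 9969), Pow(16190, -1))) = Add(Mul(Rational(-1, 41991), Rational(-1, 50037)), Mul(Rational(1, 9969), Rational(1, 16190))) = Add(Rational(1, 2101103667), Rational(1, 161398110)) = Rational(754167259, 113038053589289790)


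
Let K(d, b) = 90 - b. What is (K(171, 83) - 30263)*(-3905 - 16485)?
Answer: 616919840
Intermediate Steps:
(K(171, 83) - 30263)*(-3905 - 16485) = ((90 - 1*83) - 30263)*(-3905 - 16485) = ((90 - 83) - 30263)*(-20390) = (7 - 30263)*(-20390) = -30256*(-20390) = 616919840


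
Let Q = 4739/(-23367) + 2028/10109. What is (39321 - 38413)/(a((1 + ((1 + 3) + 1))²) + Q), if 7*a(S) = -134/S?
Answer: -9008371626408/5297280617 ≈ -1700.6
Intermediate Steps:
Q = -518275/236217003 (Q = 4739*(-1/23367) + 2028*(1/10109) = -4739/23367 + 2028/10109 = -518275/236217003 ≈ -0.0021941)
a(S) = -134/(7*S) (a(S) = (-134/S)/7 = -134/(7*S))
(39321 - 38413)/(a((1 + ((1 + 3) + 1))²) + Q) = (39321 - 38413)/(-134/(7*(1 + ((1 + 3) + 1))²) - 518275/236217003) = 908/(-134/(7*(1 + (4 + 1))²) - 518275/236217003) = 908/(-134/(7*(1 + 5)²) - 518275/236217003) = 908/(-134/(7*(6²)) - 518275/236217003) = 908/(-134/7/36 - 518275/236217003) = 908/(-134/7*1/36 - 518275/236217003) = 908/(-67/126 - 518275/236217003) = 908/(-5297280617/9921114126) = 908*(-9921114126/5297280617) = -9008371626408/5297280617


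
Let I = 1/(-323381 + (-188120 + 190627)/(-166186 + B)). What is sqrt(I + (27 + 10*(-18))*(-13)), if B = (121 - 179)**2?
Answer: sqrt(5514294965152604417895711)/52653543689 ≈ 44.598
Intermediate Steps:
B = 3364 (B = (-58)**2 = 3364)
I = -162822/52653543689 (I = 1/(-323381 + (-188120 + 190627)/(-166186 + 3364)) = 1/(-323381 + 2507/(-162822)) = 1/(-323381 + 2507*(-1/162822)) = 1/(-323381 - 2507/162822) = 1/(-52653543689/162822) = -162822/52653543689 ≈ -3.0923e-6)
sqrt(I + (27 + 10*(-18))*(-13)) = sqrt(-162822/52653543689 + (27 + 10*(-18))*(-13)) = sqrt(-162822/52653543689 + (27 - 180)*(-13)) = sqrt(-162822/52653543689 - 153*(-13)) = sqrt(-162822/52653543689 + 1989) = sqrt(104727898234599/52653543689) = sqrt(5514294965152604417895711)/52653543689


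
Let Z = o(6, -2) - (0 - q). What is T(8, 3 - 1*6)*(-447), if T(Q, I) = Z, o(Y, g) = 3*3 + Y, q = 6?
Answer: -9387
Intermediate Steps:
o(Y, g) = 9 + Y
Z = 21 (Z = (9 + 6) - (0 - 1*6) = 15 - (0 - 6) = 15 - 1*(-6) = 15 + 6 = 21)
T(Q, I) = 21
T(8, 3 - 1*6)*(-447) = 21*(-447) = -9387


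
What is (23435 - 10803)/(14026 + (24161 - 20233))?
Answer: 6316/8977 ≈ 0.70358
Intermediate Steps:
(23435 - 10803)/(14026 + (24161 - 20233)) = 12632/(14026 + 3928) = 12632/17954 = 12632*(1/17954) = 6316/8977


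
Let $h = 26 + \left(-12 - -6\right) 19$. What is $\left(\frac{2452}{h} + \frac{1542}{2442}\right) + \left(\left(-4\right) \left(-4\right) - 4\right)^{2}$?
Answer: $\frac{95049}{814} \approx 116.77$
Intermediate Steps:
$h = -88$ ($h = 26 + \left(-12 + 6\right) 19 = 26 - 114 = -88$)
$\left(\frac{2452}{h} + \frac{1542}{2442}\right) + \left(\left(-4\right) \left(-4\right) - 4\right)^{2} = \left(\frac{2452}{-88} + \frac{1542}{2442}\right) + \left(\left(-4\right) \left(-4\right) - 4\right)^{2} = \left(2452 \left(- \frac{1}{88}\right) + 1542 \cdot \frac{1}{2442}\right) + \left(16 - 4\right)^{2} = \left(- \frac{613}{22} + \frac{257}{407}\right) + 12^{2} = - \frac{22167}{814} + 144 = \frac{95049}{814}$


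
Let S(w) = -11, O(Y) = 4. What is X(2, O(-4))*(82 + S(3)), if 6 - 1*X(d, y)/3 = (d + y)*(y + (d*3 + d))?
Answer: -14058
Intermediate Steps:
X(d, y) = 18 - 3*(d + y)*(y + 4*d) (X(d, y) = 18 - 3*(d + y)*(y + (d*3 + d)) = 18 - 3*(d + y)*(y + (3*d + d)) = 18 - 3*(d + y)*(y + 4*d))
X(2, O(-4))*(82 + S(3)) = (18 - 12*2² - 3*4² - 15*2*4)*(82 - 11) = (18 - 12*4 - 3*16 - 120)*71 = (18 - 48 - 48 - 120)*71 = -198*71 = -14058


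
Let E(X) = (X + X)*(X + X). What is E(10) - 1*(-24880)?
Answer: 25280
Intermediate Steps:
E(X) = 4*X**2 (E(X) = (2*X)*(2*X) = 4*X**2)
E(10) - 1*(-24880) = 4*10**2 - 1*(-24880) = 4*100 + 24880 = 400 + 24880 = 25280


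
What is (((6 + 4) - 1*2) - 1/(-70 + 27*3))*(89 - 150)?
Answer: -5307/11 ≈ -482.45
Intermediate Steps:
(((6 + 4) - 1*2) - 1/(-70 + 27*3))*(89 - 150) = ((10 - 2) - 1/(-70 + 81))*(-61) = (8 - 1/11)*(-61) = (87/11)*(-61) = -5307/11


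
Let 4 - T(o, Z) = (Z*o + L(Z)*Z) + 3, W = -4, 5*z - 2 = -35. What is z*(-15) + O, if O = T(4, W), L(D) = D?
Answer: 100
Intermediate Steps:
z = -33/5 (z = ⅖ + (⅕)*(-35) = ⅖ - 7 = -33/5 ≈ -6.6000)
T(o, Z) = 1 - Z² - Z*o (T(o, Z) = 4 - ((Z*o + Z*Z) + 3) = 4 - ((Z*o + Z²) + 3) = 4 - ((Z² + Z*o) + 3) = 4 - (3 + Z² + Z*o) = 4 + (-3 - Z² - Z*o) = 1 - Z² - Z*o)
O = 1 (O = 1 - 1*(-4)² - 1*(-4)*4 = 1 - 1*16 + 16 = 1 - 16 + 16 = 1)
z*(-15) + O = -33/5*(-15) + 1 = 99 + 1 = 100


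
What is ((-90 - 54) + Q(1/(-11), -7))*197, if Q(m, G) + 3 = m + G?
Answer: -333915/11 ≈ -30356.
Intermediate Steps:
Q(m, G) = -3 + G + m (Q(m, G) = -3 + (m + G) = -3 + (G + m) = -3 + G + m)
((-90 - 54) + Q(1/(-11), -7))*197 = ((-90 - 54) + (-3 - 7 + 1/(-11)))*197 = (-144 + (-3 - 7 - 1/11))*197 = (-144 - 111/11)*197 = -1695/11*197 = -333915/11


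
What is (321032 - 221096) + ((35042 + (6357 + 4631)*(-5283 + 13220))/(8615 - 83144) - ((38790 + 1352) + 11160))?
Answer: 1179132196/24843 ≈ 47463.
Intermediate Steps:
(321032 - 221096) + ((35042 + (6357 + 4631)*(-5283 + 13220))/(8615 - 83144) - ((38790 + 1352) + 11160)) = 99936 + ((35042 + 10988*7937)/(-74529) - (40142 + 11160)) = 99936 + ((35042 + 87211756)*(-1/74529) - 1*51302) = 99936 + (87246798*(-1/74529) - 51302) = 99936 + (-29082266/24843 - 51302) = 99936 - 1303577852/24843 = 1179132196/24843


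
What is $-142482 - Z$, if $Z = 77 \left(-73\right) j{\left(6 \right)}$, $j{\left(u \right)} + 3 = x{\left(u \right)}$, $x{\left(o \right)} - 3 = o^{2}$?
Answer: $59874$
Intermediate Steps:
$x{\left(o \right)} = 3 + o^{2}$
$j{\left(u \right)} = u^{2}$ ($j{\left(u \right)} = -3 + \left(3 + u^{2}\right) = u^{2}$)
$Z = -202356$ ($Z = 77 \left(-73\right) 6^{2} = \left(-5621\right) 36 = -202356$)
$-142482 - Z = -142482 - -202356 = -142482 + 202356 = 59874$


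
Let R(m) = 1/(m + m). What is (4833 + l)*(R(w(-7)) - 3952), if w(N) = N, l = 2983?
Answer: -216225732/7 ≈ -3.0889e+7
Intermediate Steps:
R(m) = 1/(2*m)
(4833 + l)*(R(w(-7)) - 3952) = (4833 + 2983)*((1/2)/(-7) - 3952) = 7816*((1/2)*(-1/7) - 3952) = 7816*(-1/14 - 3952) = 7816*(-55329/14) = -216225732/7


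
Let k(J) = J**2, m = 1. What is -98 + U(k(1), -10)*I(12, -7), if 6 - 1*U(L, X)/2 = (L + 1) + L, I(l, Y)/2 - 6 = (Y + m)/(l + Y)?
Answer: -202/5 ≈ -40.400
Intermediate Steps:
I(l, Y) = 12 + 2*(1 + Y)/(Y + l) (I(l, Y) = 12 + 2*((Y + 1)/(l + Y)) = 12 + 2*((1 + Y)/(Y + l)) = 12 + 2*(1 + Y)/(Y + l))
U(L, X) = 10 - 4*L (U(L, X) = 12 - 2*((L + 1) + L) = 12 - 2*((1 + L) + L) = 12 - 2*(1 + 2*L) = 12 + (-2 - 4*L) = 10 - 4*L)
-98 + U(k(1), -10)*I(12, -7) = -98 + (10 - 4*1**2)*(2*(1 + 6*12 + 7*(-7))/(-7 + 12)) = -98 + (10 - 4*1)*(2*(1 + 72 - 49)/5) = -98 + (10 - 4)*(2*(1/5)*24) = -98 + 6*(48/5) = -98 + 288/5 = -202/5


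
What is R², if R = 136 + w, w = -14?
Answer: 14884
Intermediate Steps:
R = 122 (R = 136 - 14 = 122)
R² = 122² = 14884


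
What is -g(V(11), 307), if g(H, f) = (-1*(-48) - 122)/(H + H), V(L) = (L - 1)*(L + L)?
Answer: 37/220 ≈ 0.16818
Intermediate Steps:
V(L) = 2*L*(-1 + L) (V(L) = (-1 + L)*(2*L) = 2*L*(-1 + L))
g(H, f) = -37/H (g(H, f) = (48 - 122)/((2*H)) = -37/H)
-g(V(11), 307) = -(-37)/(2*11*(-1 + 11)) = -(-37)/(2*11*10) = -(-37)/220 = -1*(-37/220) = 37/220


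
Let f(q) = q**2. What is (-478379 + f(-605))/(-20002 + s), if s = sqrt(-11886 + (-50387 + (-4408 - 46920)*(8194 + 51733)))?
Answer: 2247304708/3476075333 + 1235894*I*sqrt(25421449)/3476075333 ≈ 0.64651 + 1.7926*I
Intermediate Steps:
s = 11*I*sqrt(25421449) (s = sqrt(-11886 + (-50387 - 51328*59927)) = sqrt(-11886 + (-50387 - 3075933056)) = sqrt(-11886 - 3075983443) = sqrt(-3075995329) = 11*I*sqrt(25421449) ≈ 55462.0*I)
(-478379 + f(-605))/(-20002 + s) = (-478379 + (-605)**2)/(-20002 + 11*I*sqrt(25421449)) = (-478379 + 366025)/(-20002 + 11*I*sqrt(25421449)) = -112354/(-20002 + 11*I*sqrt(25421449))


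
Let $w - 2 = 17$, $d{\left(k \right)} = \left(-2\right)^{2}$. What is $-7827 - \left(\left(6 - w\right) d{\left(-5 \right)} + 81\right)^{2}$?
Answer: $-8668$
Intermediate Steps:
$d{\left(k \right)} = 4$
$w = 19$ ($w = 2 + 17 = 19$)
$-7827 - \left(\left(6 - w\right) d{\left(-5 \right)} + 81\right)^{2} = -7827 - \left(\left(6 - 19\right) 4 + 81\right)^{2} = -7827 - \left(\left(-13\right) 4 + 81\right)^{2} = -7827 - \left(-52 + 81\right)^{2} = -7827 - 29^{2} = -7827 - 841 = -8668$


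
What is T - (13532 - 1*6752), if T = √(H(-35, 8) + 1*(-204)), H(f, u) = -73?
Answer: -6780 + I*√277 ≈ -6780.0 + 16.643*I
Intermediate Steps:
T = I*√277 (T = √(-73 + 1*(-204)) = √(-73 - 204) = √(-277) = I*√277 ≈ 16.643*I)
T - (13532 - 1*6752) = I*√277 - (13532 - 1*6752) = I*√277 - (13532 - 6752) = I*√277 - 1*6780 = I*√277 - 6780 = -6780 + I*√277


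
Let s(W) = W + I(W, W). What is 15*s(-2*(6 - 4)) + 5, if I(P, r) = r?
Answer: -115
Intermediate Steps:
s(W) = 2*W (s(W) = W + W = 2*W)
15*s(-2*(6 - 4)) + 5 = 15*(2*(-2*(6 - 4))) + 5 = 15*(2*(-2*2)) + 5 = 15*(2*(-4)) + 5 = 15*(-8) + 5 = -120 + 5 = -115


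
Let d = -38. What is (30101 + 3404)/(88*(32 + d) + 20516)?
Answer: 33505/19988 ≈ 1.6763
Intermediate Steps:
(30101 + 3404)/(88*(32 + d) + 20516) = (30101 + 3404)/(88*(32 - 38) + 20516) = 33505/(88*(-6) + 20516) = 33505/(-528 + 20516) = 33505/19988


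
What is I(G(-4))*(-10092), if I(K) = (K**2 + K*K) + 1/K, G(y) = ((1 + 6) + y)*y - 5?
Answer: -99153900/17 ≈ -5.8326e+6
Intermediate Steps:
G(y) = -5 + y*(7 + y) (G(y) = (7 + y)*y - 5 = y*(7 + y) - 5 = -5 + y*(7 + y))
I(K) = 1/K + 2*K**2 (I(K) = (K**2 + K**2) + 1/K = 2*K**2 + 1/K = 1/K + 2*K**2)
I(G(-4))*(-10092) = ((1 + 2*(-5 + (-4)**2 + 7*(-4))**3)/(-5 + (-4)**2 + 7*(-4)))*(-10092) = ((1 + 2*(-5 + 16 - 28)**3)/(-5 + 16 - 28))*(-10092) = ((1 + 2*(-17)**3)/(-17))*(-10092) = -(1 + 2*(-4913))/17*(-10092) = -(1 - 9826)/17*(-10092) = -1/17*(-9825)*(-10092) = (9825/17)*(-10092) = -99153900/17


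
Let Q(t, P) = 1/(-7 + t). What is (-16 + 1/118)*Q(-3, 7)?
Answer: 1887/1180 ≈ 1.5992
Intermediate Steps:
(-16 + 1/118)*Q(-3, 7) = (-16 + 1/118)/(-7 - 3) = (-16 + 1/118)/(-10) = -1887/118*(-⅒) = 1887/1180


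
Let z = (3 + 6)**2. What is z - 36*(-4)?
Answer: 225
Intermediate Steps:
z = 81 (z = 9**2 = 81)
z - 36*(-4) = 81 - 36*(-4) = 81 + 144 = 225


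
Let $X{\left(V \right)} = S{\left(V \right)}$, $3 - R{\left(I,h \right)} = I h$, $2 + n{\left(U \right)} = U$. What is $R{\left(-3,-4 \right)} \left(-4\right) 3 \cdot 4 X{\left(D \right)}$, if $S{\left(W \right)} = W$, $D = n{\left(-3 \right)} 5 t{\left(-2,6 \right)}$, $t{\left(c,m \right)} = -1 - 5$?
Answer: $64800$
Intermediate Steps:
$t{\left(c,m \right)} = -6$
$n{\left(U \right)} = -2 + U$
$R{\left(I,h \right)} = 3 - I h$
$D = 150$ ($D = \left(-2 - 3\right) 5 \left(-6\right) = \left(-5\right) 5 \left(-6\right) = \left(-25\right) \left(-6\right) = 150$)
$X{\left(V \right)} = V$
$R{\left(-3,-4 \right)} \left(-4\right) 3 \cdot 4 X{\left(D \right)} = \left(3 - \left(-3\right) \left(-4\right)\right) \left(-4\right) 3 \cdot 4 \cdot 150 = \left(3 - 12\right) \left(\left(-12\right) 4\right) 150 = \left(-9\right) \left(-48\right) 150 = 432 \cdot 150 = 64800$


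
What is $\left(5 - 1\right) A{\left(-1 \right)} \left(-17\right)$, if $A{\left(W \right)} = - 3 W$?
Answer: $-204$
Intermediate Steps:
$\left(5 - 1\right) A{\left(-1 \right)} \left(-17\right) = \left(5 - 1\right) \left(\left(-3\right) \left(-1\right)\right) \left(-17\right) = \left(5 - 1\right) 3 \left(-17\right) = 4 \cdot 3 \left(-17\right) = 12 \left(-17\right) = -204$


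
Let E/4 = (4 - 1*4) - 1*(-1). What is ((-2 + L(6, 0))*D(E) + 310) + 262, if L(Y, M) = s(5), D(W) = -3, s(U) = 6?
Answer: 560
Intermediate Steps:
E = 4 (E = 4*((4 - 1*4) - 1*(-1)) = 4*((4 - 4) + 1) = 4*(0 + 1) = 4*1 = 4)
L(Y, M) = 6
((-2 + L(6, 0))*D(E) + 310) + 262 = ((-2 + 6)*(-3) + 310) + 262 = (4*(-3) + 310) + 262 = (-12 + 310) + 262 = 298 + 262 = 560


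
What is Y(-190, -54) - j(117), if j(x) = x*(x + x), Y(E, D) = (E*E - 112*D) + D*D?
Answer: 17686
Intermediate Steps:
Y(E, D) = D² + E² - 112*D (Y(E, D) = (E² - 112*D) + D² = D² + E² - 112*D)
j(x) = 2*x² (j(x) = x*(2*x) = 2*x²)
Y(-190, -54) - j(117) = ((-54)² + (-190)² - 112*(-54)) - 2*117² = (2916 + 36100 + 6048) - 2*13689 = 45064 - 1*27378 = 45064 - 27378 = 17686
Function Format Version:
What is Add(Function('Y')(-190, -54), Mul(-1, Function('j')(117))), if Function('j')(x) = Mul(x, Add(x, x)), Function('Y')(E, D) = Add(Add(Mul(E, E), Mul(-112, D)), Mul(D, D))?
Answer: 17686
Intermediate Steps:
Function('Y')(E, D) = Add(Pow(D, 2), Pow(E, 2), Mul(-112, D)) (Function('Y')(E, D) = Add(Add(Pow(E, 2), Mul(-112, D)), Pow(D, 2)) = Add(Pow(D, 2), Pow(E, 2), Mul(-112, D)))
Function('j')(x) = Mul(2, Pow(x, 2)) (Function('j')(x) = Mul(x, Mul(2, x)) = Mul(2, Pow(x, 2)))
Add(Function('Y')(-190, -54), Mul(-1, Function('j')(117))) = Add(Add(Pow(-54, 2), Pow(-190, 2), Mul(-112, -54)), Mul(-1, Mul(2, Pow(117, 2)))) = Add(Add(2916, 36100, 6048), Mul(-1, Mul(2, 13689))) = Add(45064, Mul(-1, 27378)) = Add(45064, -27378) = 17686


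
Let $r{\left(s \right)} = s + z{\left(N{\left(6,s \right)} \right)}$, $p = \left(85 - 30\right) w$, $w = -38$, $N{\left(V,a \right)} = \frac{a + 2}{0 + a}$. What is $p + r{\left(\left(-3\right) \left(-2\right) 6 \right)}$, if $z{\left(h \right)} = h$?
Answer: $- \frac{36953}{18} \approx -2052.9$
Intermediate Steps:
$N{\left(V,a \right)} = \frac{2 + a}{a}$
$p = -2090$ ($p = \left(85 - 30\right) \left(-38\right) = 55 \left(-38\right) = -2090$)
$r{\left(s \right)} = s + \frac{2 + s}{s}$
$p + r{\left(\left(-3\right) \left(-2\right) 6 \right)} = -2090 + \left(1 + \left(-3\right) \left(-2\right) 6 + \frac{2}{\left(-3\right) \left(-2\right) 6}\right) = -2090 + \left(1 + 6 \cdot 6 + \frac{2}{6 \cdot 6}\right) = -2090 + \left(1 + 36 + \frac{2}{36}\right) = -2090 + \left(1 + 36 + 2 \cdot \frac{1}{36}\right) = -2090 + \left(1 + 36 + \frac{1}{18}\right) = -2090 + \frac{667}{18} = - \frac{36953}{18}$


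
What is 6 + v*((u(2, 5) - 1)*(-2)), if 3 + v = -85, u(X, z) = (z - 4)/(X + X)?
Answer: -126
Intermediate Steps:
u(X, z) = (-4 + z)/(2*X) (u(X, z) = (-4 + z)/((2*X)) = (-4 + z)*(1/(2*X)) = (-4 + z)/(2*X))
v = -88 (v = -3 - 85 = -88)
6 + v*((u(2, 5) - 1)*(-2)) = 6 - 88*((½)*(-4 + 5)/2 - 1)*(-2) = 6 - 88*((½)*(½)*1 - 1)*(-2) = 6 - 88*(¼ - 1)*(-2) = 6 - (-66)*(-2) = 6 - 88*3/2 = 6 - 132 = -126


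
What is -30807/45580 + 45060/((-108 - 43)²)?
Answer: 1351404393/1039269580 ≈ 1.3003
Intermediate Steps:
-30807/45580 + 45060/((-108 - 43)²) = -30807*1/45580 + 45060/((-151)²) = -30807/45580 + 45060/22801 = 1351404393/1039269580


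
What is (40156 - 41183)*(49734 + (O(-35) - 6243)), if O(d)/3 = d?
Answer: -44557422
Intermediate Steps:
O(d) = 3*d
(40156 - 41183)*(49734 + (O(-35) - 6243)) = (40156 - 41183)*(49734 + (3*(-35) - 6243)) = -1027*(49734 + (-105 - 6243)) = -1027*(49734 - 6348) = -1027*43386 = -44557422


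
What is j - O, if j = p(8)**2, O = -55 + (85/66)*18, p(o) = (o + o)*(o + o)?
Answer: 721246/11 ≈ 65568.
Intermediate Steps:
p(o) = 4*o**2 (p(o) = (2*o)*(2*o) = 4*o**2)
O = -350/11 (O = -55 + (85*(1/66))*18 = -55 + (85/66)*18 = -55 + 255/11 = -350/11 ≈ -31.818)
j = 65536 (j = (4*8**2)**2 = (4*64)**2 = 256**2 = 65536)
j - O = 65536 - 1*(-350/11) = 65536 + 350/11 = 721246/11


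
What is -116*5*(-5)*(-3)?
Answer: -8700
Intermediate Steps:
-116*5*(-5)*(-3) = -(-2900)*(-3) = -116*75 = -8700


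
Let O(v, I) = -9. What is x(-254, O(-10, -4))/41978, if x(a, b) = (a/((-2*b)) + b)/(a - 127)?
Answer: 104/71971281 ≈ 1.4450e-6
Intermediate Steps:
x(a, b) = (b - a/(2*b))/(-127 + a) (x(a, b) = (a*(-1/(2*b)) + b)/(-127 + a) = (-a/(2*b) + b)/(-127 + a) = (b - a/(2*b))/(-127 + a))
x(-254, O(-10, -4))/41978 = (((-9)² - ½*(-254))/((-9)*(-127 - 254)))/41978 = -⅑*(81 + 127)/(-381)*(1/41978) = -⅑*(-1/381)*208*(1/41978) = (208/3429)*(1/41978) = 104/71971281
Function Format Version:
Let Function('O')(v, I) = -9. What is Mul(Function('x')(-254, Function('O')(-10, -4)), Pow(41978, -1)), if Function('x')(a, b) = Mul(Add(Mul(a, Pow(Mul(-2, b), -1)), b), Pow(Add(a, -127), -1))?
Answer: Rational(104, 71971281) ≈ 1.4450e-6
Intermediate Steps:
Function('x')(a, b) = Mul(Pow(Add(-127, a), -1), Add(b, Mul(Rational(-1, 2), a, Pow(b, -1)))) (Function('x')(a, b) = Mul(Add(Mul(a, Mul(Rational(-1, 2), Pow(b, -1))), b), Pow(Add(-127, a), -1)) = Mul(Add(Mul(Rational(-1, 2), a, Pow(b, -1)), b), Pow(Add(-127, a), -1)) = Mul(Add(b, Mul(Rational(-1, 2), a, Pow(b, -1))), Pow(Add(-127, a), -1)) = Mul(Pow(Add(-127, a), -1), Add(b, Mul(Rational(-1, 2), a, Pow(b, -1)))))
Mul(Function('x')(-254, Function('O')(-10, -4)), Pow(41978, -1)) = Mul(Mul(Pow(-9, -1), Pow(Add(-127, -254), -1), Add(Pow(-9, 2), Mul(Rational(-1, 2), -254))), Pow(41978, -1)) = Mul(Mul(Rational(-1, 9), Pow(-381, -1), Add(81, 127)), Rational(1, 41978)) = Mul(Mul(Rational(-1, 9), Rational(-1, 381), 208), Rational(1, 41978)) = Mul(Rational(208, 3429), Rational(1, 41978)) = Rational(104, 71971281)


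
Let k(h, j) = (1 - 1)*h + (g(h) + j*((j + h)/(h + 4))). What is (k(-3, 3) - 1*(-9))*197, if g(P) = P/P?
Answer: 1970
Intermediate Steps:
g(P) = 1
k(h, j) = 1 + j*(h + j)/(4 + h) (k(h, j) = (1 - 1)*h + (1 + j*((j + h)/(h + 4))) = 0*h + (1 + j*((h + j)/(4 + h))) = 0 + (1 + j*((h + j)/(4 + h))) = 0 + (1 + j*(h + j)/(4 + h)) = 1 + j*(h + j)/(4 + h))
(k(-3, 3) - 1*(-9))*197 = ((4 - 3 + 3**2 - 3*3)/(4 - 3) - 1*(-9))*197 = ((4 - 3 + 9 - 9)/1 + 9)*197 = (1*1 + 9)*197 = (1 + 9)*197 = 10*197 = 1970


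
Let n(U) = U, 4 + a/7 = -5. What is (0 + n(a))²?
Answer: 3969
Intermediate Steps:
a = -63 (a = -28 + 7*(-5) = -28 - 35 = -63)
(0 + n(a))² = (0 - 63)² = (-63)² = 3969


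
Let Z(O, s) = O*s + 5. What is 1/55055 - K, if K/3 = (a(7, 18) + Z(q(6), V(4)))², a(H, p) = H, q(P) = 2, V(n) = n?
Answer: -66065999/55055 ≈ -1200.0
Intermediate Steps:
Z(O, s) = 5 + O*s
K = 1200 (K = 3*(7 + (5 + 2*4))² = 3*(7 + (5 + 8))² = 3*(7 + 13)² = 3*20² = 3*400 = 1200)
1/55055 - K = 1/55055 - 1*1200 = 1/55055 - 1200 = -66065999/55055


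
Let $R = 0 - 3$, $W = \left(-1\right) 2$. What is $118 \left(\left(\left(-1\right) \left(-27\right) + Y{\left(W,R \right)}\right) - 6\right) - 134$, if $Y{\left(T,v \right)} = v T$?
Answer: $3052$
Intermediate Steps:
$W = -2$
$R = -3$
$Y{\left(T,v \right)} = T v$
$118 \left(\left(\left(-1\right) \left(-27\right) + Y{\left(W,R \right)}\right) - 6\right) - 134 = 118 \left(\left(\left(-1\right) \left(-27\right) - -6\right) - 6\right) - 134 = 118 \left(\left(27 + 6\right) - 6\right) - 134 = 118 \left(33 - 6\right) - 134 = 118 \cdot 27 - 134 = 3186 - 134 = 3052$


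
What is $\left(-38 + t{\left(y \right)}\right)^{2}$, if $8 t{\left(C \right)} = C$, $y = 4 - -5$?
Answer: $\frac{87025}{64} \approx 1359.8$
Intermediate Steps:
$y = 9$ ($y = 4 + 5 = 9$)
$t{\left(C \right)} = \frac{C}{8}$
$\left(-38 + t{\left(y \right)}\right)^{2} = \left(-38 + \frac{1}{8} \cdot 9\right)^{2} = \left(-38 + \frac{9}{8}\right)^{2} = \left(- \frac{295}{8}\right)^{2} = \frac{87025}{64}$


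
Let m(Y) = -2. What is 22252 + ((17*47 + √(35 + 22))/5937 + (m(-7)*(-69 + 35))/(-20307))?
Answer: 298086234405/13395851 + √57/5937 ≈ 22252.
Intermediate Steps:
22252 + ((17*47 + √(35 + 22))/5937 + (m(-7)*(-69 + 35))/(-20307)) = 22252 + ((17*47 + √(35 + 22))/5937 - 2*(-69 + 35)/(-20307)) = 22252 + ((799 + √57)*(1/5937) - 2*(-34)*(-1/20307)) = 22252 + ((799/5937 + √57/5937) + 68*(-1/20307)) = 22252 + ((799/5937 + √57/5937) - 68/20307) = 22252 + (1757953/13395851 + √57/5937) = 298086234405/13395851 + √57/5937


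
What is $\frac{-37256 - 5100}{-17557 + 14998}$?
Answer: $\frac{42356}{2559} \approx 16.552$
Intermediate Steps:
$\frac{-37256 - 5100}{-17557 + 14998} = \frac{-37256 - 5100}{-2559} = \left(-42356\right) \left(- \frac{1}{2559}\right) = \frac{42356}{2559}$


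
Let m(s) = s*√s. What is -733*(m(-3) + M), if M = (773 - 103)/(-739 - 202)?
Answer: 491110/941 + 2199*I*√3 ≈ 521.9 + 3808.8*I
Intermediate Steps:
M = -670/941 (M = 670/(-941) = 670*(-1/941) = -670/941 ≈ -0.71201)
m(s) = s^(3/2)
-733*(m(-3) + M) = -733*((-3)^(3/2) - 670/941) = -733*(-3*I*√3 - 670/941) = -733*(-670/941 - 3*I*√3) = 491110/941 + 2199*I*√3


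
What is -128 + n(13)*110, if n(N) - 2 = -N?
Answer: -1338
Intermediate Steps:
n(N) = 2 - N
-128 + n(13)*110 = -128 + (2 - 1*13)*110 = -128 + (2 - 13)*110 = -128 - 11*110 = -128 - 1210 = -1338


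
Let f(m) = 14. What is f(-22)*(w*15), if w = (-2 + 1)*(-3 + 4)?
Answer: -210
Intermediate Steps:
w = -1 (w = -1*1 = -1)
f(-22)*(w*15) = 14*(-1*15) = 14*(-15) = -210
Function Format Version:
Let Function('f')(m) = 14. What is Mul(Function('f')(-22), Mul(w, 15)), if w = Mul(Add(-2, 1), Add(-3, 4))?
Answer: -210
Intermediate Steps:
w = -1 (w = Mul(-1, 1) = -1)
Mul(Function('f')(-22), Mul(w, 15)) = Mul(14, Mul(-1, 15)) = Mul(14, -15) = -210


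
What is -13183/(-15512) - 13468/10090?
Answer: -37949573/78258040 ≈ -0.48493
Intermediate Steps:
-13183/(-15512) - 13468/10090 = -13183*(-1/15512) - 13468*1/10090 = 13183/15512 - 6734/5045 = -37949573/78258040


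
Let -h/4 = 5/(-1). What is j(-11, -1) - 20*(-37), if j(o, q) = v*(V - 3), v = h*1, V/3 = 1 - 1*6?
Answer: 380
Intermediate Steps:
h = 20 (h = -20/(-1) = -20*(-1) = -4*(-5) = 20)
V = -15 (V = 3*(1 - 1*6) = 3*(1 - 6) = 3*(-5) = -15)
v = 20 (v = 20*1 = 20)
j(o, q) = -360 (j(o, q) = 20*(-15 - 3) = 20*(-18) = -360)
j(-11, -1) - 20*(-37) = -360 - 20*(-37) = -360 + 740 = 380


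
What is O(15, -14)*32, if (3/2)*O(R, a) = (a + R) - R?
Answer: -896/3 ≈ -298.67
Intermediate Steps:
O(R, a) = 2*a/3 (O(R, a) = 2*((a + R) - R)/3 = 2*((R + a) - R)/3 = 2*a/3)
O(15, -14)*32 = ((2/3)*(-14))*32 = -28/3*32 = -896/3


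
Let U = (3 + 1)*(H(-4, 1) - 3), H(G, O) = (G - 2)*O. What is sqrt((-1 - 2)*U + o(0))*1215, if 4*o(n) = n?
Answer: 7290*sqrt(3) ≈ 12627.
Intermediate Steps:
o(n) = n/4
H(G, O) = O*(-2 + G) (H(G, O) = (-2 + G)*O = O*(-2 + G))
U = -36 (U = (3 + 1)*(1*(-2 - 4) - 3) = 4*(1*(-6) - 3) = 4*(-6 - 3) = 4*(-9) = -36)
sqrt((-1 - 2)*U + o(0))*1215 = sqrt((-1 - 2)*(-36) + (1/4)*0)*1215 = sqrt(-3*(-36) + 0)*1215 = sqrt(108 + 0)*1215 = sqrt(108)*1215 = (6*sqrt(3))*1215 = 7290*sqrt(3)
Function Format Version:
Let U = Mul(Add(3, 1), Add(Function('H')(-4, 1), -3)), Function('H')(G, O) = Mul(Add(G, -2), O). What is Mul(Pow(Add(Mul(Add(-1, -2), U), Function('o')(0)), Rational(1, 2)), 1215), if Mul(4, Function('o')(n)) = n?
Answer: Mul(7290, Pow(3, Rational(1, 2))) ≈ 12627.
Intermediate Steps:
Function('o')(n) = Mul(Rational(1, 4), n)
Function('H')(G, O) = Mul(O, Add(-2, G)) (Function('H')(G, O) = Mul(Add(-2, G), O) = Mul(O, Add(-2, G)))
U = -36 (U = Mul(Add(3, 1), Add(Mul(1, Add(-2, -4)), -3)) = Mul(4, Add(Mul(1, -6), -3)) = Mul(4, Add(-6, -3)) = Mul(4, -9) = -36)
Mul(Pow(Add(Mul(Add(-1, -2), U), Function('o')(0)), Rational(1, 2)), 1215) = Mul(Pow(Add(Mul(Add(-1, -2), -36), Mul(Rational(1, 4), 0)), Rational(1, 2)), 1215) = Mul(Pow(Add(Mul(-3, -36), 0), Rational(1, 2)), 1215) = Mul(Pow(Add(108, 0), Rational(1, 2)), 1215) = Mul(Pow(108, Rational(1, 2)), 1215) = Mul(Mul(6, Pow(3, Rational(1, 2))), 1215) = Mul(7290, Pow(3, Rational(1, 2)))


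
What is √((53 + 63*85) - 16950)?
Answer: I*√11542 ≈ 107.43*I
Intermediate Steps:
√((53 + 63*85) - 16950) = √((53 + 5355) - 16950) = √(5408 - 16950) = √(-11542) = I*√11542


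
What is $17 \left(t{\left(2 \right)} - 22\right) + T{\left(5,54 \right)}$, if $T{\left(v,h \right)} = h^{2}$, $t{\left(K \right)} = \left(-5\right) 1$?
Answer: $2457$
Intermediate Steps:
$t{\left(K \right)} = -5$
$17 \left(t{\left(2 \right)} - 22\right) + T{\left(5,54 \right)} = 17 \left(-5 - 22\right) + 54^{2} = 17 \left(-27\right) + 2916 = -459 + 2916 = 2457$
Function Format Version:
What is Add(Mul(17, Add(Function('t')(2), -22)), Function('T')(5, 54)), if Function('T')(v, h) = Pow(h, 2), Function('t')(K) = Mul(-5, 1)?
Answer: 2457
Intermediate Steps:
Function('t')(K) = -5
Add(Mul(17, Add(Function('t')(2), -22)), Function('T')(5, 54)) = Add(Mul(17, Add(-5, -22)), Pow(54, 2)) = Add(Mul(17, -27), 2916) = Add(-459, 2916) = 2457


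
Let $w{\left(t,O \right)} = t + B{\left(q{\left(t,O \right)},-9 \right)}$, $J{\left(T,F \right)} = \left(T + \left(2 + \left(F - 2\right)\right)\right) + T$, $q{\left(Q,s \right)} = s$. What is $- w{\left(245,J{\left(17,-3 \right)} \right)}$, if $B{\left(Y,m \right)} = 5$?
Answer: $-250$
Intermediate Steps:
$J{\left(T,F \right)} = F + 2 T$ ($J{\left(T,F \right)} = \left(T + \left(2 + \left(-2 + F\right)\right)\right) + T = \left(T + F\right) + T = \left(F + T\right) + T = F + 2 T$)
$w{\left(t,O \right)} = 5 + t$ ($w{\left(t,O \right)} = t + 5 = 5 + t$)
$- w{\left(245,J{\left(17,-3 \right)} \right)} = - (5 + 245) = \left(-1\right) 250 = -250$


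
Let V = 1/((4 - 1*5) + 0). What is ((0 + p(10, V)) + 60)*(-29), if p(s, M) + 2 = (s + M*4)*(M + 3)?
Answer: -2030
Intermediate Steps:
V = -1 (V = 1/((4 - 5) + 0) = 1/(-1 + 0) = 1/(-1) = -1)
p(s, M) = -2 + (3 + M)*(s + 4*M) (p(s, M) = -2 + (s + M*4)*(M + 3) = -2 + (s + 4*M)*(3 + M) = -2 + (3 + M)*(s + 4*M))
((0 + p(10, V)) + 60)*(-29) = ((0 + (-2 + 3*10 + 4*(-1)**2 + 12*(-1) - 1*10)) + 60)*(-29) = ((0 + (-2 + 30 + 4*1 - 12 - 10)) + 60)*(-29) = ((0 + (-2 + 30 + 4 - 12 - 10)) + 60)*(-29) = ((0 + 10) + 60)*(-29) = (10 + 60)*(-29) = 70*(-29) = -2030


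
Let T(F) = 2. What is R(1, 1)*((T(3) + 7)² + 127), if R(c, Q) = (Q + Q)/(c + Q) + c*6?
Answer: 1456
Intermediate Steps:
R(c, Q) = 6*c + 2*Q/(Q + c) (R(c, Q) = (2*Q)/(Q + c) + 6*c = 2*Q/(Q + c) + 6*c = 6*c + 2*Q/(Q + c))
R(1, 1)*((T(3) + 7)² + 127) = (2*(1 + 3*1² + 3*1*1)/(1 + 1))*((2 + 7)² + 127) = (2*(1 + 3*1 + 3)/2)*(9² + 127) = (2*(½)*(1 + 3 + 3))*(81 + 127) = (2*(½)*7)*208 = 7*208 = 1456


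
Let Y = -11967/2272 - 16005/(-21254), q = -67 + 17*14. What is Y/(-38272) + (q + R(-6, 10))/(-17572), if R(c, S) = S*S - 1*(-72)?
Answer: -3424319293133/176495457701888 ≈ -0.019402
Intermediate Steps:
q = 171 (q = -67 + 238 = 171)
Y = -108991629/24144544 (Y = -11967*1/2272 - 16005*(-1/21254) = -11967/2272 + 16005/21254 = -108991629/24144544 ≈ -4.5141)
R(c, S) = 72 + S² (R(c, S) = S² + 72 = 72 + S²)
Y/(-38272) + (q + R(-6, 10))/(-17572) = -108991629/24144544/(-38272) + (171 + (72 + 10²))/(-17572) = -108991629/24144544*(-1/38272) + (171 + (72 + 100))*(-1/17572) = 108991629/924059987968 + (171 + 172)*(-1/17572) = 108991629/924059987968 + 343*(-1/17572) = 108991629/924059987968 - 343/17572 = -3424319293133/176495457701888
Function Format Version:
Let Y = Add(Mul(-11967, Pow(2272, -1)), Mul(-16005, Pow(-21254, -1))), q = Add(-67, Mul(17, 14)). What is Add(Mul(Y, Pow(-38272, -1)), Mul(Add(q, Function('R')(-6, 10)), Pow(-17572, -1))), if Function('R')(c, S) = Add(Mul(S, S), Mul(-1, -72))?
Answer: Rational(-3424319293133, 176495457701888) ≈ -0.019402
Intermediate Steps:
q = 171 (q = Add(-67, 238) = 171)
Y = Rational(-108991629, 24144544) (Y = Add(Mul(-11967, Rational(1, 2272)), Mul(-16005, Rational(-1, 21254))) = Add(Rational(-11967, 2272), Rational(16005, 21254)) = Rational(-108991629, 24144544) ≈ -4.5141)
Function('R')(c, S) = Add(72, Pow(S, 2)) (Function('R')(c, S) = Add(Pow(S, 2), 72) = Add(72, Pow(S, 2)))
Add(Mul(Y, Pow(-38272, -1)), Mul(Add(q, Function('R')(-6, 10)), Pow(-17572, -1))) = Add(Mul(Rational(-108991629, 24144544), Pow(-38272, -1)), Mul(Add(171, Add(72, Pow(10, 2))), Pow(-17572, -1))) = Add(Mul(Rational(-108991629, 24144544), Rational(-1, 38272)), Mul(Add(171, Add(72, 100)), Rational(-1, 17572))) = Add(Rational(108991629, 924059987968), Mul(Add(171, 172), Rational(-1, 17572))) = Add(Rational(108991629, 924059987968), Mul(343, Rational(-1, 17572))) = Add(Rational(108991629, 924059987968), Rational(-343, 17572)) = Rational(-3424319293133, 176495457701888)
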